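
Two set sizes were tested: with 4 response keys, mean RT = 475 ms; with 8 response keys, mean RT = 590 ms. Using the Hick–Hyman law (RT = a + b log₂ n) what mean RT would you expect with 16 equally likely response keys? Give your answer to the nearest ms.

705 ms

Fit slope and intercept:
  b = (590 − 475) / (log₂ 8 − log₂ 4) = 115 / (3 − 2) = 115 ms/bit
  a = 475 − 115 × 2 = 245 ms
Then RT(16) = 245 + 115 × log₂ 16 = 245 + 115 × 4 ≈ 705.000 ms.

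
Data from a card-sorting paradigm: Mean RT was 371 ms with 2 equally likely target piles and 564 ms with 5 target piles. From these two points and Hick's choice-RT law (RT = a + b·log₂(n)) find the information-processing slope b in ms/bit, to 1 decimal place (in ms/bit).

b = (RT₂ − RT₁)/(log₂ n₂ − log₂ n₁) = (564 − 371)/(2.3219 − 1) = 145.999 ms/bit.

146.0 ms/bit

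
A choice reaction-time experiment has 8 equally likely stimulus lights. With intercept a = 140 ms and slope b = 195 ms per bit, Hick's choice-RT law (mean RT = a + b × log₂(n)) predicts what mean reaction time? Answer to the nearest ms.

725 ms

log₂(8) = 3 bits, so RT = 140 + 195 × 3 ≈ 725.000 ms.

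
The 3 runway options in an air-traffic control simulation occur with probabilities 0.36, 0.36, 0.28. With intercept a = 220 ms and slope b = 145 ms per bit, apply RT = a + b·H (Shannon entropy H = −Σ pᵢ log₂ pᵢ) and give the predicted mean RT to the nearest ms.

Entropy contributions −pᵢ log₂ pᵢ: 0.5306, 0.5306, 0.5142; sum H = 1.5755 bits.
RT = a + bH = 220 + 145·1.5755 = 448.44 ms.

448 ms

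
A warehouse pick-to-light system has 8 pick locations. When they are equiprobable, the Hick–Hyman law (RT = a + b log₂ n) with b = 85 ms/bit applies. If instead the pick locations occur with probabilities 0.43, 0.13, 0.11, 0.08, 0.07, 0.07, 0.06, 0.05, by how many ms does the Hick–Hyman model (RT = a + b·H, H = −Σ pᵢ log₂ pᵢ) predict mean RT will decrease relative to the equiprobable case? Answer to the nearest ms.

The RT saving is b·ΔH. Equiprobable H₀ = log₂(8) = 3.0000 bits; with the given probabilities H = 2.5447 bits.
b·(H₀ − H) = 85 × (3.0000 − 2.5447) = 38.70 ms.

39 ms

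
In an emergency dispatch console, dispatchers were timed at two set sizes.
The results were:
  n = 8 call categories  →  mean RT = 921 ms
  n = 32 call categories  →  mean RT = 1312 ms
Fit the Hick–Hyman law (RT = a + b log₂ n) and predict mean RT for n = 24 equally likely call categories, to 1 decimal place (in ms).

1230.9 ms

Solve the two-equation system in a and b:
  b = (1312 − 921) / (log₂ 32 − log₂ 8) = 391 / (5 − 3) = 195.500 ms/bit
  a = 921 − 195.500 × 3 = 334.500 ms
Then RT(24) = 334.500 + 195.500 × log₂ 24 = 334.500 + 195.500 × 4.5850 ≈ 1230.860 ms.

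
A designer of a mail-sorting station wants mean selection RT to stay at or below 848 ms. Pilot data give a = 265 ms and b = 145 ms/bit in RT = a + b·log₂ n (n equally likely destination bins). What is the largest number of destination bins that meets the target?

Set 265 + 145·log₂ n ≤ 848 → log₂ n ≤ (848 − 265)/145 = 4.0207.
So n ≤ 2^4.0207 = 16.231; the largest integer n is 16.

16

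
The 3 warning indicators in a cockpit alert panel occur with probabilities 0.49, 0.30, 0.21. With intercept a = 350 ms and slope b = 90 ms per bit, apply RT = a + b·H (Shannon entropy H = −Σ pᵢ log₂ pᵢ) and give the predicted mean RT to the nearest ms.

485 ms

Entropy contributions −pᵢ log₂ pᵢ: 0.5043, 0.5211, 0.4728; sum H = 1.4982 bits.
RT = a + bH = 350 + 90·1.4982 = 484.84 ms.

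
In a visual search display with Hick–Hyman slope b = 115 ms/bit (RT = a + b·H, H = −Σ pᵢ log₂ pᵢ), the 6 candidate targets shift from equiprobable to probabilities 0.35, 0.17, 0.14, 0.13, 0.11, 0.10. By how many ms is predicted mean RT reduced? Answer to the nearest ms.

18 ms

Equiprobable entropy H₀ = log₂ 6 = 2.5850 bits.
Skewed entropy H = −Σ pᵢ log₂ pᵢ = 2.4269 bits.
ΔRT = b·(H₀ − H) = 115 × 0.1580 = 18.17 ms.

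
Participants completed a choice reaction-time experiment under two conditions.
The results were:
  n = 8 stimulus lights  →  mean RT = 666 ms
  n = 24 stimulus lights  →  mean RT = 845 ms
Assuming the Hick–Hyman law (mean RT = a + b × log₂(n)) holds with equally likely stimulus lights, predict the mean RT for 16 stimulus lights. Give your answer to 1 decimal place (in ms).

Solve the two-equation system in a and b:
  b = (845 − 666) / (log₂ 24 − log₂ 8) = 179 / (4.5850 − 3) = 112.936 ms/bit
  a = 666 − 112.936 × 3 = 327.191 ms
Then RT(16) = 327.191 + 112.936 × log₂ 16 = 327.191 + 112.936 × 4 ≈ 778.936 ms.

778.9 ms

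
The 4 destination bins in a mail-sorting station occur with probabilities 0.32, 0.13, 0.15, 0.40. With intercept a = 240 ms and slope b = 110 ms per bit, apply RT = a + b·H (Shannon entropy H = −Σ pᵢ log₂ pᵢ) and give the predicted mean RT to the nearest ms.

443 ms

Entropy contributions −pᵢ log₂ pᵢ: 0.5260, 0.3826, 0.4105, 0.5288; sum H = 1.8480 bits.
RT = a + bH = 240 + 110·1.8480 = 443.28 ms.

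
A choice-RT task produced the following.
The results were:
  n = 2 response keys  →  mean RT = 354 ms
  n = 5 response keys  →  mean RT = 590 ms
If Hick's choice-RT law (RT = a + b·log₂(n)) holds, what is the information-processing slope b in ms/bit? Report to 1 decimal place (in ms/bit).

178.5 ms/bit

Slope: b = (590 − 354) / (log₂ 5 − log₂ 2) = 236/1.3219 = 178.527 ms/bit.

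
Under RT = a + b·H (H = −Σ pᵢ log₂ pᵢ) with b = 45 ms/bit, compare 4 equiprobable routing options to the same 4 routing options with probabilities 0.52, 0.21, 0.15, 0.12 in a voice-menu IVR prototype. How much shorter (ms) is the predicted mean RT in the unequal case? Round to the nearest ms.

The RT saving is b·ΔH. Equiprobable H₀ = log₂(4) = 2.0000 bits; with the given probabilities H = 1.7410 bits.
b·(H₀ − H) = 45 × (2.0000 − 1.7410) = 11.65 ms.

12 ms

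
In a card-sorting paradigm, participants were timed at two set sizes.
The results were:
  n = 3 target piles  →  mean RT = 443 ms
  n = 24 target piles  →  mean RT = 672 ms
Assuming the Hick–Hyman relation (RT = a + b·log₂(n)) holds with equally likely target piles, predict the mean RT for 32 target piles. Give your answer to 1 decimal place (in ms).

Solve the two-equation system in a and b:
  b = (672 − 443) / (log₂ 24 − log₂ 3) = 229 / (4.5850 − 1.5850) = 76.333 ms/bit
  a = 443 − 76.333 × 1.5850 = 322.015 ms
Then RT(32) = 322.015 + 76.333 × log₂ 32 = 322.015 + 76.333 × 5 ≈ 703.681 ms.

703.7 ms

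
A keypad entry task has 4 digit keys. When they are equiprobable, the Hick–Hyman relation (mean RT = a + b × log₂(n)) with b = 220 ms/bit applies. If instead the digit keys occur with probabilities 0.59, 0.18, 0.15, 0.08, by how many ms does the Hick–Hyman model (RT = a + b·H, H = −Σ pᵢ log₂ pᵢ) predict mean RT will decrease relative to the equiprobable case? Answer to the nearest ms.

Equiprobable entropy H₀ = log₂ 4 = 2.0000 bits.
Skewed entropy H = −Σ pᵢ log₂ pᵢ = 1.5965 bits.
ΔRT = b·(H₀ − H) = 220 × 0.4035 = 88.78 ms.

89 ms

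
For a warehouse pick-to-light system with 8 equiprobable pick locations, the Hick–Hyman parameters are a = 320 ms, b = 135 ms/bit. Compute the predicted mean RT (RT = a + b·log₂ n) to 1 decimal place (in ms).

725.0 ms

log₂(8) = 3 bits, so RT = 320 + 135 × 3 ≈ 725.000 ms.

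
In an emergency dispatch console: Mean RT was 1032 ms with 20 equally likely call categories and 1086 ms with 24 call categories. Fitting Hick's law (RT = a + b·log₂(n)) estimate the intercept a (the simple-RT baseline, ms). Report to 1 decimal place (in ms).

b = (RT₂ − RT₁)/(log₂ n₂ − log₂ n₁) = (1086 − 1032)/(4.5850 − 4.3219) = 205.296 ms/bit.
Intercept: a = 1032 − 205.296·log₂(20) = 144.724 ms.

144.7 ms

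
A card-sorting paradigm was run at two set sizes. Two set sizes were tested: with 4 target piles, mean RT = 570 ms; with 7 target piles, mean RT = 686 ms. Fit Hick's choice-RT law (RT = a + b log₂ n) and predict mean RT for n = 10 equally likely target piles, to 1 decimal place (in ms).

With log₂ n on the abscissa the relation is linear; from the two conditions:
  b = (686 − 570) / (log₂ 7 − log₂ 4) = 116 / (2.8074 − 2) = 143.679 ms/bit
  a = 570 − 143.679 × 2 = 282.642 ms
Then RT(10) = 282.642 + 143.679 × log₂ 10 = 282.642 + 143.679 × 3.3219 ≈ 759.933 ms.

759.9 ms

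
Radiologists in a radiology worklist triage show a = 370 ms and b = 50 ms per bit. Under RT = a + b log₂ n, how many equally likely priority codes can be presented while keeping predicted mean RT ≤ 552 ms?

12

50·log₂ n ≤ 552 − 370 = 182, giving log₂ n ≤ 3.6400 and n ≤ 12.467. The largest whole number is 12.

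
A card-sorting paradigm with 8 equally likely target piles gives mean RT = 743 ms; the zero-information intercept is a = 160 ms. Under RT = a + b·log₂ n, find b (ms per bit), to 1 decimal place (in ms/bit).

194.3 ms/bit

b = (743 − 160) / log₂(8) = 583 / 3 = 194.333 ms/bit.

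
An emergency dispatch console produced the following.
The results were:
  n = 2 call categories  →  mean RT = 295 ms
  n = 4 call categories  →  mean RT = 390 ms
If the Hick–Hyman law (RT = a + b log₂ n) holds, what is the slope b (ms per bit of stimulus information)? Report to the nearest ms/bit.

95 ms/bit

Slope: b = (390 − 295) / (log₂ 4 − log₂ 2) = 95/1.0000 = 95 ms/bit.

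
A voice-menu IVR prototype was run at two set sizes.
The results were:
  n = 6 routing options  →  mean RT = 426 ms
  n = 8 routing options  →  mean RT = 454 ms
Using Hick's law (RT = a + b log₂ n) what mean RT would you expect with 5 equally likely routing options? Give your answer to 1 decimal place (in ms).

Fit slope and intercept:
  b = (454 − 426) / (log₂ 8 − log₂ 6) = 28 / (3 − 2.5850) = 67.464 ms/bit
  a = 426 − 67.464 × 2.5850 = 251.609 ms
Then RT(5) = 251.609 + 67.464 × log₂ 5 = 251.609 + 67.464 × 2.3219 ≈ 408.255 ms.

408.3 ms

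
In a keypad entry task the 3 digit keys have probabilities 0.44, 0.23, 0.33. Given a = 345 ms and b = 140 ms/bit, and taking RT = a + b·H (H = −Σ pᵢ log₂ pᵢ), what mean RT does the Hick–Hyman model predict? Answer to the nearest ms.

Entropy contributions −pᵢ log₂ pᵢ: 0.5211, 0.4877, 0.5278; sum H = 1.5366 bits.
RT = a + bH = 345 + 140·1.5366 = 560.13 ms.

560 ms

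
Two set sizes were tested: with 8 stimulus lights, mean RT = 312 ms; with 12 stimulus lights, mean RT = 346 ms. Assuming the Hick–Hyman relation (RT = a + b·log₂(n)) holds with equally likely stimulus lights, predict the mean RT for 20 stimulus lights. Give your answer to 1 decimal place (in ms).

388.8 ms

Fit slope and intercept:
  b = (346 − 312) / (log₂ 12 − log₂ 8) = 34 / (3.5850 − 3) = 58.123 ms/bit
  a = 312 − 58.123 × 3 = 137.630 ms
Then RT(20) = 137.630 + 58.123 × log₂ 20 = 137.630 + 58.123 × 4.3219 ≈ 388.835 ms.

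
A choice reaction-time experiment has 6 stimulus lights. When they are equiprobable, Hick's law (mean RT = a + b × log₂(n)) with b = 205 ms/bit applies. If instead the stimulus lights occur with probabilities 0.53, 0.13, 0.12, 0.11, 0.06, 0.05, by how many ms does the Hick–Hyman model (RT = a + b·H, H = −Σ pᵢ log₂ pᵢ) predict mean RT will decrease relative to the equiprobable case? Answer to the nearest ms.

111 ms

Equiprobable entropy H₀ = log₂ 6 = 2.5850 bits.
Skewed entropy H = −Σ pᵢ log₂ pᵢ = 2.0451 bits.
ΔRT = b·(H₀ − H) = 205 × 0.5399 = 110.68 ms.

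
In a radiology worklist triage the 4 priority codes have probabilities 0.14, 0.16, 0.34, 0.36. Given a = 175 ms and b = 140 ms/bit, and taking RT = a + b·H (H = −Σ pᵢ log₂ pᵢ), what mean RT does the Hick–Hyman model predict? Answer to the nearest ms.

H = 0.14·log₂(1/0.14) + 0.16·log₂(1/0.16) + 0.34·log₂(1/0.34) + 0.36·log₂(1/0.36) = 1.8799 bits.
RT = 175 + 140 × 1.8799 = 438.19 ms.

438 ms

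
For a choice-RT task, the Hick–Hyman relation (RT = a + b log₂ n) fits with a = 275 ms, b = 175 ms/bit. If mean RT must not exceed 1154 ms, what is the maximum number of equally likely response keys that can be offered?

32

Information budget: (1154 − 275)/175 = 5.0229 bits, so n ≤ 2^5.0229 = 32.511 → at most 32.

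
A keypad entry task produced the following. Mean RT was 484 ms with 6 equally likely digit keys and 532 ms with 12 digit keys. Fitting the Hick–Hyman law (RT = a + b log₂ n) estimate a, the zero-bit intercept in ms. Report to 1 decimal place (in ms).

b = (RT₂ − RT₁)/(log₂ n₂ − log₂ n₁) = (532 − 484)/(3.5850 − 2.5850) = 48.000 ms/bit.
Intercept: a = 484 − 48.000·log₂(6) = 359.922 ms.

359.9 ms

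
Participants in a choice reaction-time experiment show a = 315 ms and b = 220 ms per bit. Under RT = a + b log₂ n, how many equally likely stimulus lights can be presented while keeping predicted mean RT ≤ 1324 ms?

Set 315 + 220·log₂ n ≤ 1324 → log₂ n ≤ (1324 − 315)/220 = 4.5864.
So n ≤ 2^4.5864 = 24.023; the largest integer n is 24.

24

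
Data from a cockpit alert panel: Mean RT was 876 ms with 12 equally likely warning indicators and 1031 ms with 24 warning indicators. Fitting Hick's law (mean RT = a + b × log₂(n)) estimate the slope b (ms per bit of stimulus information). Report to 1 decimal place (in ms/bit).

Slope: b = (1031 − 876) / (log₂ 24 − log₂ 12) = 155/1.0000 = 155.000 ms/bit.

155.0 ms/bit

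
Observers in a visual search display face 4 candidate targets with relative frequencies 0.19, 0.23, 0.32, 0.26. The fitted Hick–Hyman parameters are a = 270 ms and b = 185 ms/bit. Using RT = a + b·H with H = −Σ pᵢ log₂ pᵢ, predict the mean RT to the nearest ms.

Entropy contributions −pᵢ log₂ pᵢ: 0.4552, 0.4877, 0.5260, 0.5053; sum H = 1.9742 bits.
RT = a + bH = 270 + 185·1.9742 = 635.23 ms.

635 ms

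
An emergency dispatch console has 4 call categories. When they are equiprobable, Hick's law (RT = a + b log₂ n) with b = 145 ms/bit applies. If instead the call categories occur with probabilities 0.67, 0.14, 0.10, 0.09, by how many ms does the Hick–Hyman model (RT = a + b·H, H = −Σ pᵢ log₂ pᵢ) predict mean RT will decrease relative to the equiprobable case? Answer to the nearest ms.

The RT saving is b·ΔH. Equiprobable H₀ = log₂(4) = 2.0000 bits; with the given probabilities H = 1.4291 bits.
b·(H₀ − H) = 145 × (2.0000 − 1.4291) = 82.79 ms.

83 ms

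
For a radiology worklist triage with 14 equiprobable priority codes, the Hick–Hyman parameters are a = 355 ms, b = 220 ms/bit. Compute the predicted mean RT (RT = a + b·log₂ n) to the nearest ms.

log₂(14) = 3.8074 bits, so RT = 355 + 220 × 3.8074 ≈ 1192.618 ms.

1193 ms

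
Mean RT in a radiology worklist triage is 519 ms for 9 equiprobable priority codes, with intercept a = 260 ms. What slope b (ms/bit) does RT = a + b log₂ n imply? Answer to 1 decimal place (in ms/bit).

log₂(9) = 3.1699 bits.
b = (RT − a)/log₂ n = (519 − 260) / 3.1699 = 81.705 ms/bit.

81.7 ms/bit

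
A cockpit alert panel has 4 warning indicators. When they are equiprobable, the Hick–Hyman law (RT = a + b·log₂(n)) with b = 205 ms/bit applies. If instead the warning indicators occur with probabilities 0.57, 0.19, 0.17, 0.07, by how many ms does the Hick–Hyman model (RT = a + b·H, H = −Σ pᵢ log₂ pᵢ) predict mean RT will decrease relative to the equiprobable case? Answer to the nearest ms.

78 ms

Equiprobable entropy H₀ = log₂ 4 = 2.0000 bits.
Skewed entropy H = −Σ pᵢ log₂ pᵢ = 1.6206 bits.
ΔRT = b·(H₀ − H) = 205 × 0.3794 = 77.77 ms.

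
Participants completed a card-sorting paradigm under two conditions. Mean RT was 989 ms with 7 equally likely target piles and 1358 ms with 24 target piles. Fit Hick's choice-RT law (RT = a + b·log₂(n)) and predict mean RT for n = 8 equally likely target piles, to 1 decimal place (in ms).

Fit slope and intercept:
  b = (1358 − 989) / (log₂ 24 − log₂ 7) = 369 / (4.5850 − 2.8074) = 207.582 ms/bit
  a = 989 − 207.582 × 2.8074 = 406.243 ms
Then RT(8) = 406.243 + 207.582 × log₂ 8 = 406.243 + 207.582 × 3 ≈ 1028.990 ms.

1029.0 ms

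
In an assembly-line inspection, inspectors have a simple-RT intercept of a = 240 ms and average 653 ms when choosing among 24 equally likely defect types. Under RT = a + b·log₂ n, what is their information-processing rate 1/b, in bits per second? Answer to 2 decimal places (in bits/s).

b = (653 − 240)/log₂ 24 = 413/4.5850 = 90.077 ms per bit = 0.09008 s/bit; the reciprocal is 11.102 bits/s.

11.10 bits/s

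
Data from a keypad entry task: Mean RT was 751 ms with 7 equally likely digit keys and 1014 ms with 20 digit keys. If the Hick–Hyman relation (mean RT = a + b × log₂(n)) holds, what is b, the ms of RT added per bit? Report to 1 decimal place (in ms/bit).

Slope: b = (1014 − 751) / (log₂ 20 − log₂ 7) = 263/1.5146 = 173.646 ms/bit.

173.6 ms/bit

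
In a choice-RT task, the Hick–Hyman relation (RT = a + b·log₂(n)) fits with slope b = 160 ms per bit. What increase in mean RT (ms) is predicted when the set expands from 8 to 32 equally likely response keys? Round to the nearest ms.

ΔRT = (a + b log₂ n₂) − (a + b log₂ n₁) = b·(log₂ n₂ − log₂ n₁).
log₂(32) − log₂(8) = log₂(32/8) = log₂(4) = 2.
ΔRT = 160 × 2.0000 = 320.000 ms.

320 ms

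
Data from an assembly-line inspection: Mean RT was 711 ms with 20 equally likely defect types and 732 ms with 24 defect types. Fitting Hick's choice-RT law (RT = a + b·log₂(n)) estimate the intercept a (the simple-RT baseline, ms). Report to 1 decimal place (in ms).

b = (RT₂ − RT₁)/(log₂ n₂ − log₂ n₁) = (732 − 711)/(4.5850 − 4.3219) = 79.837 ms/bit.
Intercept: a = 711 − 79.837·log₂(20) = 365.948 ms.

365.9 ms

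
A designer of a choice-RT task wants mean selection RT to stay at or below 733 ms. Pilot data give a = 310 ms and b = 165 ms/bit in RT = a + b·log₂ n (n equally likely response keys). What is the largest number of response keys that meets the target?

Information budget: (733 − 310)/165 = 2.5636 bits, so n ≤ 2^2.5636 = 5.912 → at most 5.

5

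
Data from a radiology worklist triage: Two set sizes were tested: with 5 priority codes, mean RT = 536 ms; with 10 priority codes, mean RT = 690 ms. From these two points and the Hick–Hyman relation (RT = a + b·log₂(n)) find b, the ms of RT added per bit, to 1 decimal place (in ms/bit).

154.0 ms/bit

b = (RT₂ − RT₁)/(log₂ n₂ − log₂ n₁) = (690 − 536)/(3.3219 − 2.3219) = 154.000 ms/bit.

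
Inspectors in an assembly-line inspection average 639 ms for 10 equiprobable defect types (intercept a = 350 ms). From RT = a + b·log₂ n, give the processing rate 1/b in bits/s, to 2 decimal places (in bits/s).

b = (639 − 350)/log₂ 10 = 289/3.3219 = 86.998 ms per bit = 0.08700 s/bit; the reciprocal is 11.495 bits/s.

11.49 bits/s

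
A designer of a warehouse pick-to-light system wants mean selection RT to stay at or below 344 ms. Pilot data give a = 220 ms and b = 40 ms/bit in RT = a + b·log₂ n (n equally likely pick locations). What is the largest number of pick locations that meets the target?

40·log₂ n ≤ 344 − 220 = 124, giving log₂ n ≤ 3.1000 and n ≤ 8.574. The largest whole number is 8.

8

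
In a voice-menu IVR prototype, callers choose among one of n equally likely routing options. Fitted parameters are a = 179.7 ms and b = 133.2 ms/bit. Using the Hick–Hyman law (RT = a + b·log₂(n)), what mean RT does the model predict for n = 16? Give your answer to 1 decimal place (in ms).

log₂(16) = 4 bits, so RT = 179.7 + 133.2 × 4 ≈ 712.500 ms.

712.5 ms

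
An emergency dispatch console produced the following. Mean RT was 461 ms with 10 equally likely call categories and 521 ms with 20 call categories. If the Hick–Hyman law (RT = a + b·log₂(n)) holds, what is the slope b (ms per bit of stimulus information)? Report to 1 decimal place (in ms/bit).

60.0 ms/bit

b = (RT₂ − RT₁)/(log₂ n₂ − log₂ n₁) = (521 − 461)/(4.3219 − 3.3219) = 60.000 ms/bit.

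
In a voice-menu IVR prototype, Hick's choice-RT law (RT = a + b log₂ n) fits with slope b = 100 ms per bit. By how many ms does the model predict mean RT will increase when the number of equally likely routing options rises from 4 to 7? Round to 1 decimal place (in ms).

ΔRT = (a + b log₂ n₂) − (a + b log₂ n₁) = b·(log₂ n₂ − log₂ n₁).
log₂(7) − log₂(4) = 2.8074 − 2 = 0.8074.
ΔRT = 100 × 0.8074 = 80.735 ms.

80.7 ms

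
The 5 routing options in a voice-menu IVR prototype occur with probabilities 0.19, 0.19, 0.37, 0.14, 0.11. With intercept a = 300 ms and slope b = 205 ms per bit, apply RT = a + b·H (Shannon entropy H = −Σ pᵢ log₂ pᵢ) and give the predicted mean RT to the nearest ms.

H = 0.19·log₂(1/0.19) + 0.19·log₂(1/0.19) + 0.37·log₂(1/0.37) + 0.14·log₂(1/0.14) + 0.11·log₂(1/0.11) = 2.1886 bits.
RT = 300 + 205 × 2.1886 = 748.66 ms.

749 ms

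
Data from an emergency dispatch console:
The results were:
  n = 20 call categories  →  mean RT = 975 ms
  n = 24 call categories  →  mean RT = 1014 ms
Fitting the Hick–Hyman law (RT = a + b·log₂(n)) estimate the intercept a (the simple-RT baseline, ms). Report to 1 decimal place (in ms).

334.2 ms

Slope: b = (1014 − 975) / (log₂ 24 − log₂ 20) = 39/0.2630 = 148.270 ms/bit.
Intercept: a = 975 − 148.270·log₂(20) = 334.190 ms.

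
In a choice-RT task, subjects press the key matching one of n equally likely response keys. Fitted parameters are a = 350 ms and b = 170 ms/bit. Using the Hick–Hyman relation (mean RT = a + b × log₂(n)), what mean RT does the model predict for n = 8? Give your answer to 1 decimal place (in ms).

log₂(8) = 3 bits, so RT = 350 + 170 × 3 ≈ 860.000 ms.

860.0 ms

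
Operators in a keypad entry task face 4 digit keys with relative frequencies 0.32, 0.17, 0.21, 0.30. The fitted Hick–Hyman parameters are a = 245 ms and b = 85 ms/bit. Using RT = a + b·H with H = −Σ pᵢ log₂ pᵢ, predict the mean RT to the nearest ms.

411 ms

Entropy contributions −pᵢ log₂ pᵢ: 0.5260, 0.4346, 0.4728, 0.5211; sum H = 1.9545 bits.
RT = a + bH = 245 + 85·1.9545 = 411.14 ms.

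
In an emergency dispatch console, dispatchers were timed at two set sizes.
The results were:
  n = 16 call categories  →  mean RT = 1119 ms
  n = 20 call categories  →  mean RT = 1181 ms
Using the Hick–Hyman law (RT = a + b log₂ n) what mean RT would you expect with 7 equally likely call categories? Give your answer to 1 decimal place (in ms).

889.3 ms

Solve the two-equation system in a and b:
  b = (1181 − 1119) / (log₂ 20 − log₂ 16) = 62 / (4.3219 − 4) = 192.590 ms/bit
  a = 1119 − 192.590 × 4 = 348.642 ms
Then RT(7) = 348.642 + 192.590 × log₂ 7 = 348.642 + 192.590 × 2.8074 ≈ 889.309 ms.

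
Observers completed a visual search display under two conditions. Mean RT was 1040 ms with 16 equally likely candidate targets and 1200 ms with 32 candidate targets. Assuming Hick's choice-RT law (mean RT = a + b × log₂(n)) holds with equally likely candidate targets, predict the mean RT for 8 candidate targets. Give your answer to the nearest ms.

880 ms

Solve the two-equation system in a and b:
  b = (1200 − 1040) / (log₂ 32 − log₂ 16) = 160 / (5 − 4) = 160 ms/bit
  a = 1040 − 160 × 4 = 400 ms
Then RT(8) = 400 + 160 × log₂ 8 = 400 + 160 × 3 ≈ 880.000 ms.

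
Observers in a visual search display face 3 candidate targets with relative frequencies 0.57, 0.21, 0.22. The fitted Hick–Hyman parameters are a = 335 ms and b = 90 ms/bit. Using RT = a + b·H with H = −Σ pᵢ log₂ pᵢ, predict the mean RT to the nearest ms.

462 ms

Entropy contributions −pᵢ log₂ pᵢ: 0.4623, 0.4728, 0.4806; sum H = 1.4156 bits.
RT = a + bH = 335 + 90·1.4156 = 462.41 ms.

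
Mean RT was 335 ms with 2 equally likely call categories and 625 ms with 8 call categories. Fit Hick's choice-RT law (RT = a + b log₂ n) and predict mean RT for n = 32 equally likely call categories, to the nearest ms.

915 ms

Solve the two-equation system in a and b:
  b = (625 − 335) / (log₂ 8 − log₂ 2) = 290 / (3 − 1) = 145 ms/bit
  a = 335 − 145 × 1 = 190 ms
Then RT(32) = 190 + 145 × log₂ 32 = 190 + 145 × 5 ≈ 915.000 ms.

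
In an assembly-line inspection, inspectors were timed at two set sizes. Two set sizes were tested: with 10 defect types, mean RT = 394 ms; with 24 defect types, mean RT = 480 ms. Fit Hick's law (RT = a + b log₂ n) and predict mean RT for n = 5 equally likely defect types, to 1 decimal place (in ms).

325.9 ms

RT is linear in log₂ n, so two points fix the line:
  b = (480 − 394) / (log₂ 24 − log₂ 10) = 86 / (4.5850 − 3.3219) = 68.090 ms/bit
  a = 394 − 68.090 × 3.3219 = 167.810 ms
Then RT(5) = 167.810 + 68.090 × log₂ 5 = 167.810 + 68.090 × 2.3219 ≈ 325.910 ms.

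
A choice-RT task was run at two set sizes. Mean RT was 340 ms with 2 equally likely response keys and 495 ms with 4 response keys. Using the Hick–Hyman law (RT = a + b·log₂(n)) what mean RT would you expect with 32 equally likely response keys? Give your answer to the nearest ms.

960 ms

With log₂ n on the abscissa the relation is linear; from the two conditions:
  b = (495 − 340) / (log₂ 4 − log₂ 2) = 155 / (2 − 1) = 155 ms/bit
  a = 340 − 155 × 1 = 185 ms
Then RT(32) = 185 + 155 × log₂ 32 = 185 + 155 × 5 ≈ 960.000 ms.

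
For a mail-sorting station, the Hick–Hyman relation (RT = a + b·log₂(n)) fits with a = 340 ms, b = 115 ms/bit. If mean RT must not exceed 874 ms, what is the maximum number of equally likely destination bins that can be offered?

115·log₂ n ≤ 874 − 340 = 534, giving log₂ n ≤ 4.6435 and n ≤ 24.993. The largest whole number is 24.

24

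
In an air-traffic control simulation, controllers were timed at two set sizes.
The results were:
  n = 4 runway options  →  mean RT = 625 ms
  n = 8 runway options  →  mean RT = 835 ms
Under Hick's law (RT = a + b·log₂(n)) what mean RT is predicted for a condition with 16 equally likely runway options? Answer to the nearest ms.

With log₂ n on the abscissa the relation is linear; from the two conditions:
  b = (835 − 625) / (log₂ 8 − log₂ 4) = 210 / (3 − 2) = 210 ms/bit
  a = 625 − 210 × 2 = 205 ms
Then RT(16) = 205 + 210 × log₂ 16 = 205 + 210 × 4 ≈ 1045.000 ms.

1045 ms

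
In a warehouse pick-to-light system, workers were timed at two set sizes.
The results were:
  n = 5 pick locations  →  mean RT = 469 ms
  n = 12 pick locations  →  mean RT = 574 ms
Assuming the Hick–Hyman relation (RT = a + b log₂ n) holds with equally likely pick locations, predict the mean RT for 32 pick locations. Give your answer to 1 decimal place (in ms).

RT is linear in log₂ n, so two points fix the line:
  b = (574 − 469) / (log₂ 12 − log₂ 5) = 105 / (3.5850 − 2.3219) = 83.133 ms/bit
  a = 469 − 83.133 × 2.3219 = 275.971 ms
Then RT(32) = 275.971 + 83.133 × log₂ 32 = 275.971 + 83.133 × 5 ≈ 691.636 ms.

691.6 ms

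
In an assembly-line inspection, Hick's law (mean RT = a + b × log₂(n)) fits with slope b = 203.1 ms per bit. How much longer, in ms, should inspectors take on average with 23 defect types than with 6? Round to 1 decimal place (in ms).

The intercept a cancels: ΔRT = b·(log₂ n₂ − log₂ n₁) = b·log₂(n₂/n₁).
log₂(23) − log₂(6) = 4.5236 − 2.5850 = 1.9386.
ΔRT = 203.1 × 1.9386 = 393.730 ms.

393.7 ms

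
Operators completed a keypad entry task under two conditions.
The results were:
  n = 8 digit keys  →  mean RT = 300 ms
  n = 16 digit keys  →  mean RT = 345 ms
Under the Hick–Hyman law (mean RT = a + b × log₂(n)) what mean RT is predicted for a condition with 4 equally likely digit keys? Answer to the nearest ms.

RT is linear in log₂ n, so two points fix the line:
  b = (345 − 300) / (log₂ 16 − log₂ 8) = 45 / (4 − 3) = 45 ms/bit
  a = 300 − 45 × 3 = 165 ms
Then RT(4) = 165 + 45 × log₂ 4 = 165 + 45 × 2 ≈ 255.000 ms.

255 ms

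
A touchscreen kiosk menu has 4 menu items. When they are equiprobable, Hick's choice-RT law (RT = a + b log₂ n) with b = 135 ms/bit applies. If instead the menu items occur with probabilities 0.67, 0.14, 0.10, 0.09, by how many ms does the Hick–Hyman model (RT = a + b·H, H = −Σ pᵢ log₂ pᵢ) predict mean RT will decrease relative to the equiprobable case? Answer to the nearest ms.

The RT saving is b·ΔH. Equiprobable H₀ = log₂(4) = 2.0000 bits; with the given probabilities H = 1.4291 bits.
b·(H₀ − H) = 135 × (2.0000 − 1.4291) = 77.08 ms.

77 ms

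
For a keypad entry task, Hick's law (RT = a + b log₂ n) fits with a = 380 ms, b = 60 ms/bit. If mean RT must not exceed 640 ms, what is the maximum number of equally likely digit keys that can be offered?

60·log₂ n ≤ 640 − 380 = 260, giving log₂ n ≤ 4.3333 and n ≤ 20.159. The largest whole number is 20.

20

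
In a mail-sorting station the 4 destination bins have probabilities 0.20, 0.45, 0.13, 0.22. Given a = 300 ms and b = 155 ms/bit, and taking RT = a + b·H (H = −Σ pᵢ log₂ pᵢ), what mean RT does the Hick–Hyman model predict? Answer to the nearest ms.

Entropy contributions −pᵢ log₂ pᵢ: 0.4644, 0.5184, 0.3826, 0.4806; sum H = 1.8460 bits.
RT = a + bH = 300 + 155·1.8460 = 586.13 ms.

586 ms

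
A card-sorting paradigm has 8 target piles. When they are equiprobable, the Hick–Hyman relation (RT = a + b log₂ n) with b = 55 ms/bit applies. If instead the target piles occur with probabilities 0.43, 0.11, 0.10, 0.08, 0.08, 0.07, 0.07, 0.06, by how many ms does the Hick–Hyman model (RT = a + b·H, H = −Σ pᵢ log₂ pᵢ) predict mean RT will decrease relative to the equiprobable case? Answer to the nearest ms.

24 ms

The RT saving is b·ΔH. Equiprobable H₀ = log₂(8) = 3.0000 bits; with the given probabilities H = 2.5697 bits.
b·(H₀ − H) = 55 × (3.0000 − 2.5697) = 23.67 ms.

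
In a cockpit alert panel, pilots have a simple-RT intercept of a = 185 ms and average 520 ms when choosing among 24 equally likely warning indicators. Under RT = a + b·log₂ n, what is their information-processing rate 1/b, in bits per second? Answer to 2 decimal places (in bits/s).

b = (520 − 185)/log₂ 24 = 335/4.5850 = 73.065 ms per bit = 0.07306 s/bit; the reciprocal is 13.686 bits/s.

13.69 bits/s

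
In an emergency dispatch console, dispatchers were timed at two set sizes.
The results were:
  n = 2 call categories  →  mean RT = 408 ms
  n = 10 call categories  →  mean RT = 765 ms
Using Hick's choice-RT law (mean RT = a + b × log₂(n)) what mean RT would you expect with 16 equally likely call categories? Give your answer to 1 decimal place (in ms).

869.3 ms

With log₂ n on the abscissa the relation is linear; from the two conditions:
  b = (765 − 408) / (log₂ 10 − log₂ 2) = 357 / (3.3219 − 1) = 153.752 ms/bit
  a = 408 − 153.752 × 1 = 254.248 ms
Then RT(16) = 254.248 + 153.752 × log₂ 16 = 254.248 + 153.752 × 4 ≈ 869.255 ms.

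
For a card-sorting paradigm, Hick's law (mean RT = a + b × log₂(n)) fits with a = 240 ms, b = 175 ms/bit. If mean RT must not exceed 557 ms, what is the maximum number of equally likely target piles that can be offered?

3

Set 240 + 175·log₂ n ≤ 557 → log₂ n ≤ (557 − 240)/175 = 1.8114.
So n ≤ 2^1.8114 = 3.510; the largest integer n is 3.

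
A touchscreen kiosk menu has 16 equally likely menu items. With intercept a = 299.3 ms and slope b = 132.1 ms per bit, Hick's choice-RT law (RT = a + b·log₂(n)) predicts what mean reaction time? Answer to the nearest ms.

log₂(16) = 4 bits, so RT = 299.3 + 132.1 × 4 ≈ 827.700 ms.

828 ms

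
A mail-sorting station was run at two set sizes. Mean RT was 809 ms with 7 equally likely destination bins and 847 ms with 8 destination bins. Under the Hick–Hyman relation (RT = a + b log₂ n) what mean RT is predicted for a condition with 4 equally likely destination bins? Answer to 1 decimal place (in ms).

649.7 ms

With log₂ n on the abscissa the relation is linear; from the two conditions:
  b = (847 − 809) / (log₂ 8 − log₂ 7) = 38 / (3 − 2.8074) = 197.254 ms/bit
  a = 809 − 197.254 × 2.8074 = 255.238 ms
Then RT(4) = 255.238 + 197.254 × log₂ 4 = 255.238 + 197.254 × 2 ≈ 649.746 ms.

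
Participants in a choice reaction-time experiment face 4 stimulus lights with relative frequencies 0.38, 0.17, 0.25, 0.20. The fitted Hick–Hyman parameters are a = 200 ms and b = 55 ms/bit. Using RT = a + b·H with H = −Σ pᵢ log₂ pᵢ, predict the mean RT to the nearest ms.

306 ms

H = 0.38·log₂(1/0.38) + 0.17·log₂(1/0.17) + 0.25·log₂(1/0.25) + 0.20·log₂(1/0.20) = 1.9294 bits.
RT = 200 + 55 × 1.9294 = 306.12 ms.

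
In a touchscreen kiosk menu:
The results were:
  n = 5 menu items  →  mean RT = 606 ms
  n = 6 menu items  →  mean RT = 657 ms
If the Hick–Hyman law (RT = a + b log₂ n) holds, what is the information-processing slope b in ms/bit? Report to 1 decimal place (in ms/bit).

193.9 ms/bit

Slope: b = (657 − 606) / (log₂ 6 − log₂ 5) = 51/0.2630 = 193.891 ms/bit.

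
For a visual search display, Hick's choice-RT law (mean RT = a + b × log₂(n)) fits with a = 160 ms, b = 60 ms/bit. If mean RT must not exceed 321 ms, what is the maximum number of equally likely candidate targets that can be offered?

Information budget: (321 − 160)/60 = 2.6833 bits, so n ≤ 2^2.6833 = 6.423 → at most 6.

6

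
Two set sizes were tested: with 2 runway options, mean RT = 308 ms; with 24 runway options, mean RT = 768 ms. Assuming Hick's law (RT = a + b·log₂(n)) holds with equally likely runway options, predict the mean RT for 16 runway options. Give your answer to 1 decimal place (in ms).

Fit slope and intercept:
  b = (768 − 308) / (log₂ 24 − log₂ 2) = 460 / (4.5850 − 1) = 128.314 ms/bit
  a = 308 − 128.314 × 1 = 179.686 ms
Then RT(16) = 179.686 + 128.314 × log₂ 16 = 179.686 + 128.314 × 4 ≈ 692.941 ms.

692.9 ms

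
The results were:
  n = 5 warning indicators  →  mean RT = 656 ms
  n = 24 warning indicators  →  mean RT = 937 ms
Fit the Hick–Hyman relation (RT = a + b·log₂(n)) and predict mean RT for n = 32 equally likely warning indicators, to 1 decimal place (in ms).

With log₂ n on the abscissa the relation is linear; from the two conditions:
  b = (937 − 656) / (log₂ 24 − log₂ 5) = 281 / (4.5850 − 2.3219) = 124.170 ms/bit
  a = 656 − 124.170 × 2.3219 = 367.687 ms
Then RT(32) = 367.687 + 124.170 × log₂ 32 = 367.687 + 124.170 × 5 ≈ 988.535 ms.

988.5 ms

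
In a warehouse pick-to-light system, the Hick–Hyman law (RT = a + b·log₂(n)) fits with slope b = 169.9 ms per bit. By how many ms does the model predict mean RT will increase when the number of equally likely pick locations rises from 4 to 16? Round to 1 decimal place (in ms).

Only the slope matters, since a is common to both: ΔRT = b·log₂(n₂/n₁).
log₂(16) − log₂(4) = log₂(16/4) = log₂(4) = 2.
ΔRT = 169.9 × 2.0000 = 339.800 ms.

339.8 ms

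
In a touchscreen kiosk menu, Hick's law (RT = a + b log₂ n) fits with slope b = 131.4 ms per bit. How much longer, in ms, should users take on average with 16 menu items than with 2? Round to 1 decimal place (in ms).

394.2 ms

The intercept a cancels: ΔRT = b·(log₂ n₂ − log₂ n₁) = b·log₂(n₂/n₁).
log₂(16) − log₂(2) = log₂(16/2) = log₂(8) = 3.
ΔRT = 131.4 × 3.0000 = 394.200 ms.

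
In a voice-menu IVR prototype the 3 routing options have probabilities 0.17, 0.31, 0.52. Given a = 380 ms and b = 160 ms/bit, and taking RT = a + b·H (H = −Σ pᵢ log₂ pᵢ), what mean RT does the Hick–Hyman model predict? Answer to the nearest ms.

612 ms

Entropy contributions −pᵢ log₂ pᵢ: 0.4346, 0.5238, 0.4906; sum H = 1.4490 bits.
RT = a + bH = 380 + 160·1.4490 = 611.83 ms.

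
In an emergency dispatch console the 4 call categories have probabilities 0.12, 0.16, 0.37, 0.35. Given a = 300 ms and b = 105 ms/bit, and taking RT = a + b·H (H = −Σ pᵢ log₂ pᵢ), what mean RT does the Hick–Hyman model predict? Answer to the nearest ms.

Entropy contributions −pᵢ log₂ pᵢ: 0.3671, 0.4230, 0.5307, 0.5301; sum H = 1.8509 bits.
RT = a + bH = 300 + 105·1.8509 = 494.35 ms.

494 ms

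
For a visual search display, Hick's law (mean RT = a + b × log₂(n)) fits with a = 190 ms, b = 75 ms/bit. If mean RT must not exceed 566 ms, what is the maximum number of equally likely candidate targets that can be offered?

32

75·log₂ n ≤ 566 − 190 = 376, giving log₂ n ≤ 5.0133 and n ≤ 32.297. The largest whole number is 32.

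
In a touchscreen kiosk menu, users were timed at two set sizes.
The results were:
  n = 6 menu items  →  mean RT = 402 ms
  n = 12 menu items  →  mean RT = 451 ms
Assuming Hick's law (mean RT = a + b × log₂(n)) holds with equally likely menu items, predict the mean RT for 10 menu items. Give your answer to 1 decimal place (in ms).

438.1 ms

Solve the two-equation system in a and b:
  b = (451 − 402) / (log₂ 12 − log₂ 6) = 49 / (3.5850 − 2.5850) = 49.000 ms/bit
  a = 402 − 49.000 × 2.5850 = 275.337 ms
Then RT(10) = 275.337 + 49.000 × log₂ 10 = 275.337 + 49.000 × 3.3219 ≈ 438.111 ms.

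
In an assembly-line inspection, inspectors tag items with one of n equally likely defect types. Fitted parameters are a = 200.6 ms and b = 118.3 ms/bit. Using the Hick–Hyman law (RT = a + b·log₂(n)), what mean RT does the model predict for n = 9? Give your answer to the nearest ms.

log₂(9) = 3.1699 bits, so RT = 200.6 + 118.3 × 3.1699 ≈ 575.602 ms.

576 ms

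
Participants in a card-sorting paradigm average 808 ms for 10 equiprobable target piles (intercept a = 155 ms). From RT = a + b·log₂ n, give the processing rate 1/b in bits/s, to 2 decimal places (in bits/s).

b = (808 − 155)/log₂ 10 = 653/3.3219 = 196.573 ms per bit = 0.19657 s/bit; the reciprocal is 5.087 bits/s.

5.09 bits/s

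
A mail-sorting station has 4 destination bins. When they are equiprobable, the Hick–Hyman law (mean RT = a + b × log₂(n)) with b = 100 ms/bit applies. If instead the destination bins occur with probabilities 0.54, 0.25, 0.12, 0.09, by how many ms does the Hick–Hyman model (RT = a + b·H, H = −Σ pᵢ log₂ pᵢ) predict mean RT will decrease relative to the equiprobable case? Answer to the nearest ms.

The RT saving is b·ΔH. Equiprobable H₀ = log₂(4) = 2.0000 bits; with the given probabilities H = 1.6598 bits.
b·(H₀ − H) = 100 × (2.0000 − 1.6598) = 34.02 ms.

34 ms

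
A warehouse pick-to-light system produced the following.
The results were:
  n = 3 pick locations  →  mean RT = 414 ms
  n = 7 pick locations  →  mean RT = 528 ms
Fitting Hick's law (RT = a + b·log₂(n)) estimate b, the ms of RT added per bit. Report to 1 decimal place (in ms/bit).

93.3 ms/bit

b = (RT₂ − RT₁)/(log₂ n₂ − log₂ n₁) = (528 − 414)/(2.8074 − 1.5850) = 93.260 ms/bit.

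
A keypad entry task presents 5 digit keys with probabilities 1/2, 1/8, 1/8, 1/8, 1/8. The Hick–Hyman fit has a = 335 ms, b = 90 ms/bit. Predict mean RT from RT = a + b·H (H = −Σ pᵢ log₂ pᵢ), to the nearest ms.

515 ms

Each term −pᵢ log₂ pᵢ: 0.5·1 + 0.125·3 + 0.125·3 + 0.125·3 + 0.125·3; summed, H = 2.000 bits.
Mean RT = a + bH = 335 + 90·2.000 = 515.00 ms.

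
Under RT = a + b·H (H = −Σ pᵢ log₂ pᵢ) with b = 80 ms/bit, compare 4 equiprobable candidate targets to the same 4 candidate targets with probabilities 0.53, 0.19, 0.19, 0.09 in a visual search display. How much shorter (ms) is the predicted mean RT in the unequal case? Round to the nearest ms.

23 ms

Equiprobable entropy H₀ = log₂ 4 = 2.0000 bits.
Skewed entropy H = −Σ pᵢ log₂ pᵢ = 1.7086 bits.
ΔRT = b·(H₀ − H) = 80 × 0.2914 = 23.32 ms.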